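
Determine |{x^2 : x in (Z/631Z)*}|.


For prime p, the number of non-zero quadratic residues is (p-1)/2.
= (631-1)/2
= 315

315


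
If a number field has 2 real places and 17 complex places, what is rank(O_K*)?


By Dirichlet's unit theorem:
rank = r1 + r2 - 1
= 2 + 17 - 1
= 18

18


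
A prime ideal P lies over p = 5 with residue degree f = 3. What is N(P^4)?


N(P^a) = p^(a*f)
= 5^(4*3)
= 5^12
= 244140625

244140625


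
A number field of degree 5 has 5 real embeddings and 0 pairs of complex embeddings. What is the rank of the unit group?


By Dirichlet's unit theorem:
rank = r1 + r2 - 1
= 5 + 0 - 1
= 4

4


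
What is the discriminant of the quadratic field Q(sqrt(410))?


For K = Q(sqrt(d)) with d squarefree: disc(K) = d if d = 1 mod 4, and disc(K) = 4d if d = 2 or 3 mod 4.
Here d = 410, and d mod 4 = 2.
d = 2 mod 4, not 1 (O_K = Z[sqrt(d)]), so disc(K) = 4d = 4 * (410) = 1640

1640


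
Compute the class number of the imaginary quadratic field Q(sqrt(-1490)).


K = Q(sqrt(-1490)). d mod 4 = 2, so D = disc(K) = 4d = -5960
h(K) equals the number of primitive reduced positive-definite forms (a, b, c) = a*x^2 + b*x*y + c*y^2 with b^2 - 4ac = D,
where reduced means |b| <= a <= c, with b >= 0 whenever |b| = a or a = c, and primitive means gcd(a, b, c) = 1.
Reduced forces 3a^2 <= |D| = 5960, so 1 <= a <= 44; b must have the parity of D, and c = (b^2 - D)/(4a) must be an integer >= a.
Enumerate a = 1..44, b in [-a, a]:
  a=1: (1, 0, 1490)  [1]
  a=2: (2, 0, 745)  [1]
  a=3: (3, -2, 497), (3, 2, 497)  [2]
  a=4: none
  a=5: (5, 0, 298)  [1]
  a=6: (6, -4, 249), (6, 4, 249)  [2]
  a=7: (7, -2, 213), (7, 2, 213)  [2]
  a=8: none
  a=9: (9, -4, 166), (9, 4, 166)  [2]
  a=10: (10, 0, 149)  [1]
  a=11..13: none
  a=14: (14, -12, 109), (14, 12, 109)  [2]
  a=15: (15, -10, 101), (15, 10, 101)  [2]
  a=16..17: none
  a=18: (18, -4, 83), (18, 4, 83)  [2]
  a=19: (19, -14, 81), (19, 14, 81)  [2]
  a=20: none
  a=21: (21, -16, 74), (21, -2, 71), (21, 2, 71), (21, 16, 74)  [4]
  a=22..26: none
  a=27: (27, -14, 57), (27, 14, 57)  [2]
  a=28..29: none
  a=30: (30, -20, 53), (30, 20, 53)  [2]
  a=31..34: none
  a=35: (35, -30, 49), (35, 30, 49)  [2]
  a=36: none
  a=37: (37, -16, 42), (37, 16, 42)  [2]
  a=38: (38, -24, 43), (38, 24, 43)  [2]
  a=39..41: none
  a=42: (42, -40, 45), (42, 40, 45)  [2]
  a=43..44: none
Total reduced forms: 1 + 1 + 2 + 1 + 2 + 2 + 2 + 1 + 2 + 2 + 2 + 2 + 4 + 2 + 2 + 2 + 2 + 2 + 2 = 36
h = 36

36


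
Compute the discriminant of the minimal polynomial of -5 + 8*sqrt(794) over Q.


The element -5 + 8*sqrt(794) has minimal polynomial:
x^2 + 10*x - 50791
Discriminant = (10)^2 - 4*(-50791)
= 100 + 203164
= 203264

203264


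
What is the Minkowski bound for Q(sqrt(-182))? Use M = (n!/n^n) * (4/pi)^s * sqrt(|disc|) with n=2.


d = -182, d mod 4 = 2, so disc(K) = 4d = -728; |disc(K)| = 728
Imaginary quadratic field, so n = 2, s = r2 = 1, r1 = 0
M = (n!/n^n) * (4/pi)^s * sqrt(|disc(K)|) = (2!/2^2) * (4/pi)^1 * sqrt(728)
= 0.5 * 1.273240 * 26.981475
= 17.1769

17.1769


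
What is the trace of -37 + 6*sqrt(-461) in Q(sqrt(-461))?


Tr(a + b*sqrt(d)) = (a + b*sqrt(d)) + (a - b*sqrt(d)) = 2a
= 2 * (-37)
= -74

-74


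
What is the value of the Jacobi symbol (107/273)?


Compute (107/273) via quadratic reciprocity:
  reciprocity: (107/273) -> +(273/107)
  reduce: (59/107)
  reciprocity: (59/107) -> -(107/59)
  reduce: (48/59)
  pull out 2: (2/59) = -1  (since 59 mod 8 = 3)
  pull out 2: (2/59) = -1  (since 59 mod 8 = 3)
  pull out 2: (2/59) = -1  (since 59 mod 8 = 3)
  pull out 2: (2/59) = -1  (since 59 mod 8 = 3)
  reciprocity: (3/59) -> -(59/3)
  reduce: (2/3)
  pull out 2: (2/3) = -1  (since 3 mod 8 = 3)
  (1/3) = 1
Product of signs = -1

-1


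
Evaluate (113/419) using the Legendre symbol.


p = 419 is prime, so compute (113/419) with the reciprocity algorithm (Jacobi-symbol steps: pull out 2s via (2/n), flip via reciprocity, reduce):
  reciprocity: (113/419) -> +(419/113)
  reduce: (80/113)
  pull out 2: (2/113) = +1  (since 113 mod 8 = 1)
  pull out 2: (2/113) = +1  (since 113 mod 8 = 1)
  pull out 2: (2/113) = +1  (since 113 mod 8 = 1)
  pull out 2: (2/113) = +1  (since 113 mod 8 = 1)
  reciprocity: (5/113) -> +(113/5)
  reduce: (3/5)
  reciprocity: (3/5) -> +(5/3)
  reduce: (2/3)
  pull out 2: (2/3) = -1  (since 3 mod 8 = 3)
  (1/3) = 1
Product of signs = -1
(113/419) = -1

-1


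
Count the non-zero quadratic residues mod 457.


For prime p, the number of non-zero quadratic residues is (p-1)/2.
= (457-1)/2
= 228

228


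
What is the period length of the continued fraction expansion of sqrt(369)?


Run the CF algorithm for sqrt(369).
a_0 = floor(sqrt(369)) = 19; set m_0=0, q_0=1.
Recurrence: m' = q*a - m,  q' = (d - m'^2)/q,  a' = floor((a_0 + m')/q').
  step 1: m=19, q=8, a=4
  step 2: m=13, q=25, a=1
  step 3: m=12, q=9, a=3
  step 4: m=15, q=16, a=2
  step 5: m=17, q=5, a=7
  step 6: m=18, q=9, a=4
  step 7: m=18, q=5, a=7
  step 8: m=17, q=16, a=2
  step 9: m=15, q=9, a=3
  step 10: m=12, q=25, a=1
  step 11: m=13, q=8, a=4
  step 12: m=19, q=1, a=38
a_12 = 2*a_0 = 38, so the period closes here.
sqrt(369) = [19; 4, 1, 3, 2, 7, 4, 7, 2, 3, 1, 4, 38]
Period length = 12

12


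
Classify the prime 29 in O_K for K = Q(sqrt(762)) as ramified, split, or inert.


K = Q(sqrt(762)). Since d mod 4 = 2, disc(K) = 3048.
Check p | disc: 3048 mod 29 = 3.
p does not divide disc. Compute Legendre symbol (d/p):
8^((29-1)/2) mod 29 = -1
(d/p) = -1, so p is inert: (p) stays prime with e=1, f=2, g=1.
Therefore p is inert.

inert


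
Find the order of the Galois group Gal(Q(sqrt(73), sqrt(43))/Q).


The 2 square roots of distinct primes are multiplicatively independent over Q,
so [K:Q] = 2^2 and Gal(K/Q) is isomorphic to (Z/2Z)^2.
|Gal| = 2^2 = 4

4


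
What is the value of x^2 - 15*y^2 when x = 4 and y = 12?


x^2 - d*y^2
= 4^2 - 15*12^2
= 16 - 2160
= -2144

-2144


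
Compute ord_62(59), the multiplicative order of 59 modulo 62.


We want ord_62(59), the smallest k >= 1 with 59^k = 1 mod 62.
n = 62 = 2 * 31, phi(62) = 30; the order divides phi(n).
Divisors of 30: 1, 2, 3, 5, 6, 10, 15, 30
Repeated squaring mod 62: 59^1 = 59, 59^2 = 9, 59^4 = 19, 59^8 = 51, 59^16 = 59
Test divisors in increasing order:
  k=1: 59^1 = 59 mod 62
  k=2: 59^2 = 9 mod 62
  k=3: 59^3 = 9 * 59 = 35 mod 62
  k=5: 59^5 = 19 * 59 = 5 mod 62
  k=6: 59^6 = 19 * 9 = 47 mod 62
  k=10: 59^10 = 51 * 9 = 25 mod 62
  k=15: 59^15 = 51 * 19 * 9 * 59 = 1 mod 62  <- first divisor giving 1
Order = 15

15


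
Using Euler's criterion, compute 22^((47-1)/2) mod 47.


p = 47 is prime and the exponent is (p-1)/2 = 23, so by Euler's criterion 22^23 = (22/47) = +1 or -1 mod 47.
Compute by square-and-multiply:
  23 = 16 + 4 + 2 + 1 (binary 10111)
  Repeated squaring mod 47: 22^1 = 22, 22^2 = 14, 22^4 = 8, 22^8 = 17, 22^16 = 7
  22^23 = 22^16 * 22^4 * 22^2 * 22^1 = 7 * 8 * 14 * 22 mod 47
    7 * 8 = 56 = 9 mod 47
    9 * 14 = 126 = 32 mod 47
    32 * 22 = 704 = 46 mod 47
  22^23 = 46 mod 47
Result 46 = p - 1 = -1 mod 47: 22 is a quadratic non-residue mod 47. As a residue in [0, p-1] the value is 46.
22^23 mod 47 = 46

46


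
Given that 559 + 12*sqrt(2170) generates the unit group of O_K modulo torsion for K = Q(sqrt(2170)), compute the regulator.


epsilon = 559 + 12*sqrt(2170)
= 1117.9991
R = ln(1117.9991)
= 7.0193

7.0193


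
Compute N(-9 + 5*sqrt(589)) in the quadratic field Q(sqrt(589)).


N(a + b*sqrt(d)) = a^2 - d*b^2
= (-9)^2 - (589)*(5)^2
= 81 - 14725
= -14644

-14644


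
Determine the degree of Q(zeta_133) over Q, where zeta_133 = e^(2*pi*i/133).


The degree equals Euler's totient phi(133).
133 = 7 * 19
phi(133) = 108

108


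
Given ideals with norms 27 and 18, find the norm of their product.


N(IJ) = N(I) * N(J)
= 27 * 18
= 486

486


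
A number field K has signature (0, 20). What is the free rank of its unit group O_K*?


By Dirichlet's unit theorem:
rank = r1 + r2 - 1
= 0 + 20 - 1
= 19

19


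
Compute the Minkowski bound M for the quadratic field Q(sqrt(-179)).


d = -179, d mod 4 = 1, so disc(K) = d = -179; |disc(K)| = 179
Imaginary quadratic field, so n = 2, s = r2 = 1, r1 = 0
M = (n!/n^n) * (4/pi)^s * sqrt(|disc(K)|) = (2!/2^2) * (4/pi)^1 * sqrt(179)
= 0.5 * 1.273240 * 13.379088
= 8.5174

8.5174


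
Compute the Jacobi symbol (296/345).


Compute (296/345) via quadratic reciprocity:
  pull out 2: (2/345) = +1  (since 345 mod 8 = 1)
  pull out 2: (2/345) = +1  (since 345 mod 8 = 1)
  pull out 2: (2/345) = +1  (since 345 mod 8 = 1)
  reciprocity: (37/345) -> +(345/37)
  reduce: (12/37)
  pull out 2: (2/37) = -1  (since 37 mod 8 = 5)
  pull out 2: (2/37) = -1  (since 37 mod 8 = 5)
  reciprocity: (3/37) -> +(37/3)
  reduce: (1/3)
  (1/3) = 1
Product of signs = 1

1


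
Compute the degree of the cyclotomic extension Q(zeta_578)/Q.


The degree equals Euler's totient phi(578).
578 = 2 * 17^2
phi(578) = 272

272


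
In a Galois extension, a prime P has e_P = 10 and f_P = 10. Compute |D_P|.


|D_P| = e * f
= 10 * 10
= 100

100


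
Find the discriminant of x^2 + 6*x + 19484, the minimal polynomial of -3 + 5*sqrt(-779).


The element -3 + 5*sqrt(-779) has minimal polynomial:
x^2 + 6*x + 19484
Discriminant = (6)^2 - 4*(19484)
= 36 - 77936
= -77900

-77900


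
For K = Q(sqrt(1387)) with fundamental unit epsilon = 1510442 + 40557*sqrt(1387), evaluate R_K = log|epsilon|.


epsilon = 1510442 + 40557*sqrt(1387)
= 3.0209e+06
R = ln(3.0209e+06)
= 14.9211

14.9211


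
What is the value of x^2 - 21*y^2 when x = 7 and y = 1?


x^2 - d*y^2
= 7^2 - 21*1^2
= 49 - 21
= 28

28


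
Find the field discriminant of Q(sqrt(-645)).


For K = Q(sqrt(d)) with d squarefree: disc(K) = d if d = 1 mod 4, and disc(K) = 4d if d = 2 or 3 mod 4.
Here d = -645, and d mod 4 = 3.
d = 3 mod 4, not 1 (O_K = Z[sqrt(d)]), so disc(K) = 4d = 4 * (-645) = -2580

-2580


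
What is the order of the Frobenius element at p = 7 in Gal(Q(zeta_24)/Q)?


The Frobenius at p in Gal(Q(zeta_n)/Q) = (Z/nZ)* is the class of p, so its order is ord_24(7), the smallest k >= 1 with 7^k = 1 mod 24.
n = 24 = 2^3 * 3, phi(24) = 8; the order divides phi(n).
Divisors of 8: 1, 2, 4, 8
Repeated squaring mod 24: 7^1 = 7, 7^2 = 1, 7^4 = 1, 7^8 = 1
Test divisors in increasing order:
  k=1: 7^1 = 7 mod 24
  k=2: 7^2 = 1 mod 24  <- first divisor giving 1
Order = 2

2


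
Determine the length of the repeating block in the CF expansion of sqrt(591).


Run the CF algorithm for sqrt(591).
a_0 = floor(sqrt(591)) = 24; set m_0=0, q_0=1.
Recurrence: m' = q*a - m,  q' = (d - m'^2)/q,  a' = floor((a_0 + m')/q').
  step 1: m=24, q=15, a=3
  step 2: m=21, q=10, a=4
  step 3: m=19, q=23, a=1
  step 4: m=4, q=25, a=1
  step 5: m=21, q=6, a=7
  step 6: m=21, q=25, a=1
  step 7: m=4, q=23, a=1
  step 8: m=19, q=10, a=4
  step 9: m=21, q=15, a=3
  step 10: m=24, q=1, a=48
a_10 = 2*a_0 = 48, so the period closes here.
sqrt(591) = [24; 3, 4, 1, 1, 7, 1, 1, 4, 3, 48]
Period length = 10

10


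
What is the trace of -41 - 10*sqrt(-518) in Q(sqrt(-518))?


Tr(a + b*sqrt(d)) = (a + b*sqrt(d)) + (a - b*sqrt(d)) = 2a
= 2 * (-41)
= -82

-82


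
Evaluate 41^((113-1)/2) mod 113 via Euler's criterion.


p = 113 is prime and the exponent is (p-1)/2 = 56, so by Euler's criterion 41^56 = (41/113) = +1 or -1 mod 113.
Compute by square-and-multiply:
  56 = 32 + 16 + 8 (binary 111000)
  Repeated squaring mod 113: 41^1 = 41, 41^2 = 99, 41^4 = 83, 41^8 = 109, 41^16 = 16, 41^32 = 30
  41^56 = 41^32 * 41^16 * 41^8 = 30 * 16 * 109 mod 113
    30 * 16 = 480 = 28 mod 113
    28 * 109 = 3052 = 1 mod 113
  41^56 = 1 mod 113
Result 1: 41 is a quadratic residue mod 113.
41^56 mod 113 = 1

1


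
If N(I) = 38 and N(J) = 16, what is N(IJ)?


N(IJ) = N(I) * N(J)
= 38 * 16
= 608

608


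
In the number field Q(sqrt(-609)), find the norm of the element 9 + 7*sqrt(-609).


N(a + b*sqrt(d)) = a^2 - d*b^2
= (9)^2 - (-609)*(7)^2
= 81 + 29841
= 29922

29922


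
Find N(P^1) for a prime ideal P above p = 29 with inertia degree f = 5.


N(P^a) = p^(a*f)
= 29^(1*5)
= 29^5
= 20511149

20511149


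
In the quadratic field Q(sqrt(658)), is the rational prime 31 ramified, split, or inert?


K = Q(sqrt(658)). Since d mod 4 = 2, disc(K) = 2632.
Check p | disc: 2632 mod 31 = 28.
p does not divide disc. Compute Legendre symbol (d/p):
7^((31-1)/2) mod 31 = 1
(d/p) = 1, so p splits: (p) = P*P' with e=1, f=1, g=2.
Therefore p is split.

split


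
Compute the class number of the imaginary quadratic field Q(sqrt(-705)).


K = Q(sqrt(-705)). d mod 4 = 3, so D = disc(K) = 4d = -2820
h(K) equals the number of primitive reduced positive-definite forms (a, b, c) = a*x^2 + b*x*y + c*y^2 with b^2 - 4ac = D,
where reduced means |b| <= a <= c, with b >= 0 whenever |b| = a or a = c, and primitive means gcd(a, b, c) = 1.
Reduced forces 3a^2 <= |D| = 2820, so 1 <= a <= 30; b must have the parity of D, and c = (b^2 - D)/(4a) must be an integer >= a.
Enumerate a = 1..30, b in [-a, a]:
  a=1: (1, 0, 705)  [1]
  a=2: (2, 2, 353)  [1]
  a=3: (3, 0, 235)  [1]
  a=4: none
  a=5: (5, 0, 141)  [1]
  a=6: (6, 6, 119)  [1]
  a=7: (7, -6, 102), (7, 6, 102)  [2]
  a=8..9: none
  a=10: (10, 10, 73)  [1]
  a=11..12: none
  a=13: (13, -12, 57), (13, 12, 57)  [2]
  a=14: (14, -6, 51), (14, 6, 51)  [2]
  a=15: (15, 0, 47)  [1]
  a=16: none
  a=17: (17, -6, 42), (17, 6, 42)  [2]
  a=18: none
  a=19: (19, -12, 39), (19, 12, 39)  [2]
  a=20: none
  a=21: (21, -6, 34), (21, 6, 34)  [2]
  a=22: none
  a=23: (23, -20, 35), (23, 20, 35)  [2]
  a=24..25: none
  a=26: (26, -14, 29), (26, 14, 29)  [2]
  a=27..29: none
  a=30: (30, 30, 31)  [1]
Total reduced forms: 1 + 1 + 1 + 1 + 1 + 2 + 1 + 2 + 2 + 1 + 2 + 2 + 2 + 2 + 2 + 1 = 24
h = 24

24


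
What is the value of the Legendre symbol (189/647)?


p = 647 is prime, so compute (189/647) with the reciprocity algorithm (Jacobi-symbol steps: pull out 2s via (2/n), flip via reciprocity, reduce):
  reciprocity: (189/647) -> +(647/189)
  reduce: (80/189)
  pull out 2: (2/189) = -1  (since 189 mod 8 = 5)
  pull out 2: (2/189) = -1  (since 189 mod 8 = 5)
  pull out 2: (2/189) = -1  (since 189 mod 8 = 5)
  pull out 2: (2/189) = -1  (since 189 mod 8 = 5)
  reciprocity: (5/189) -> +(189/5)
  reduce: (4/5)
  pull out 2: (2/5) = -1  (since 5 mod 8 = 5)
  pull out 2: (2/5) = -1  (since 5 mod 8 = 5)
  (1/5) = 1
Product of signs = 1
(189/647) = 1

1


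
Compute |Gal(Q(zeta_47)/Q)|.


|Gal(Q(zeta_47)/Q)| = phi(47)
= 46

46


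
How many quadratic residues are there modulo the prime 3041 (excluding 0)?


For prime p, the number of non-zero quadratic residues is (p-1)/2.
= (3041-1)/2
= 1520

1520


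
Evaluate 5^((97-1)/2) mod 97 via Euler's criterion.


p = 97 is prime and the exponent is (p-1)/2 = 48, so by Euler's criterion 5^48 = (5/97) = +1 or -1 mod 97.
Compute by square-and-multiply:
  48 = 32 + 16 (binary 110000)
  Repeated squaring mod 97: 5^1 = 5, 5^2 = 25, 5^4 = 43, 5^8 = 6, 5^16 = 36, 5^32 = 35
  5^48 = 5^32 * 5^16 = 35 * 36 mod 97
    35 * 36 = 1260 = 96 mod 97
  5^48 = 96 mod 97
Result 96 = p - 1 = -1 mod 97: 5 is a quadratic non-residue mod 97. As a residue in [0, p-1] the value is 96.
5^48 mod 97 = 96

96


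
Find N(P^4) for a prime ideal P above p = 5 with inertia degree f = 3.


N(P^a) = p^(a*f)
= 5^(4*3)
= 5^12
= 244140625

244140625


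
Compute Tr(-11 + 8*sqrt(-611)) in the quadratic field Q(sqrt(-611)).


Tr(a + b*sqrt(d)) = (a + b*sqrt(d)) + (a - b*sqrt(d)) = 2a
= 2 * (-11)
= -22

-22


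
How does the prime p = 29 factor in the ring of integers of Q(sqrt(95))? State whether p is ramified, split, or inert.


K = Q(sqrt(95)). Since d mod 4 = 3, disc(K) = 380.
Check p | disc: 380 mod 29 = 3.
p does not divide disc. Compute Legendre symbol (d/p):
8^((29-1)/2) mod 29 = -1
(d/p) = -1, so p is inert: (p) stays prime with e=1, f=2, g=1.
Therefore p is inert.

inert


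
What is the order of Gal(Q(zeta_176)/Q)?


|Gal(Q(zeta_176)/Q)| = phi(176)
= 80

80


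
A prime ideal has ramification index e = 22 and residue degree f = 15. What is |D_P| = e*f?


|D_P| = e * f
= 22 * 15
= 330

330


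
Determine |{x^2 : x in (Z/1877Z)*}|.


For prime p, the number of non-zero quadratic residues is (p-1)/2.
= (1877-1)/2
= 938

938


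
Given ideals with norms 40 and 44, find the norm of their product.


N(IJ) = N(I) * N(J)
= 40 * 44
= 1760

1760


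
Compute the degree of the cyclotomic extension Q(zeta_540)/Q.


The degree equals Euler's totient phi(540).
540 = 2^2 * 3^3 * 5
phi(540) = 144

144


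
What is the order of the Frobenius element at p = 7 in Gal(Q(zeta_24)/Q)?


The Frobenius at p in Gal(Q(zeta_n)/Q) = (Z/nZ)* is the class of p, so its order is ord_24(7), the smallest k >= 1 with 7^k = 1 mod 24.
n = 24 = 2^3 * 3, phi(24) = 8; the order divides phi(n).
Divisors of 8: 1, 2, 4, 8
Repeated squaring mod 24: 7^1 = 7, 7^2 = 1, 7^4 = 1, 7^8 = 1
Test divisors in increasing order:
  k=1: 7^1 = 7 mod 24
  k=2: 7^2 = 1 mod 24  <- first divisor giving 1
Order = 2

2


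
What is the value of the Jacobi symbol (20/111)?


Compute (20/111) via quadratic reciprocity:
  pull out 2: (2/111) = +1  (since 111 mod 8 = 7)
  pull out 2: (2/111) = +1  (since 111 mod 8 = 7)
  reciprocity: (5/111) -> +(111/5)
  reduce: (1/5)
  (1/5) = 1
Product of signs = 1

1


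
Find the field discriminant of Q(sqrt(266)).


For K = Q(sqrt(d)) with d squarefree: disc(K) = d if d = 1 mod 4, and disc(K) = 4d if d = 2 or 3 mod 4.
Here d = 266, and d mod 4 = 2.
d = 2 mod 4, not 1 (O_K = Z[sqrt(d)]), so disc(K) = 4d = 4 * (266) = 1064

1064


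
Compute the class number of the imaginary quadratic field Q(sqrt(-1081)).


K = Q(sqrt(-1081)). d mod 4 = 3, so D = disc(K) = 4d = -4324
h(K) equals the number of primitive reduced positive-definite forms (a, b, c) = a*x^2 + b*x*y + c*y^2 with b^2 - 4ac = D,
where reduced means |b| <= a <= c, with b >= 0 whenever |b| = a or a = c, and primitive means gcd(a, b, c) = 1.
Reduced forces 3a^2 <= |D| = 4324, so 1 <= a <= 37; b must have the parity of D, and c = (b^2 - D)/(4a) must be an integer >= a.
Enumerate a = 1..37, b in [-a, a]:
  a=1: (1, 0, 1081)  [1]
  a=2: (2, 2, 541)  [1]
  a=3..4: none
  a=5: (5, -4, 217), (5, 4, 217)  [2]
  a=6: none
  a=7: (7, -4, 155), (7, 4, 155)  [2]
  a=8..9: none
  a=10: (10, -6, 109), (10, 6, 109)  [2]
  a=11..13: none
  a=14: (14, -10, 79), (14, 10, 79)  [2]
  a=15..22: none
  a=23: (23, 0, 47)  [1]
  a=24: none
  a=25: (25, -24, 49), (25, 24, 49)  [2]
  a=26..30: none
  a=31: (31, -4, 35), (31, 4, 35)  [2]
  a=32..34: none
  a=35: (35, 24, 35)  [1]
  a=36..37: none
Total reduced forms: 1 + 1 + 2 + 2 + 2 + 2 + 1 + 2 + 2 + 1 = 16
h = 16

16


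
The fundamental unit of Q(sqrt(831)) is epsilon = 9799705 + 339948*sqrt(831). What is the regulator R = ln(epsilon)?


epsilon = 9799705 + 339948*sqrt(831)
= 1.9599e+07
R = ln(1.9599e+07)
= 16.7910

16.7910


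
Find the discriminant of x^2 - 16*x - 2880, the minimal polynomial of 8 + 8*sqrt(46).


The element 8 + 8*sqrt(46) has minimal polynomial:
x^2 - 16*x - 2880
Discriminant = (-16)^2 - 4*(-2880)
= 256 + 11520
= 11776

11776


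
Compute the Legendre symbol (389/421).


p = 421 is prime, so compute (389/421) with the reciprocity algorithm (Jacobi-symbol steps: pull out 2s via (2/n), flip via reciprocity, reduce):
  reciprocity: (389/421) -> +(421/389)
  reduce: (32/389)
  pull out 2: (2/389) = -1  (since 389 mod 8 = 5)
  pull out 2: (2/389) = -1  (since 389 mod 8 = 5)
  pull out 2: (2/389) = -1  (since 389 mod 8 = 5)
  pull out 2: (2/389) = -1  (since 389 mod 8 = 5)
  pull out 2: (2/389) = -1  (since 389 mod 8 = 5)
  (1/389) = 1
Product of signs = -1
(389/421) = -1

-1


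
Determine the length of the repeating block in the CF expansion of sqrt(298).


Run the CF algorithm for sqrt(298).
a_0 = floor(sqrt(298)) = 17; set m_0=0, q_0=1.
Recurrence: m' = q*a - m,  q' = (d - m'^2)/q,  a' = floor((a_0 + m')/q').
  step 1: m=17, q=9, a=3
  step 2: m=10, q=22, a=1
  step 3: m=12, q=7, a=4
  step 4: m=16, q=6, a=5
  step 5: m=14, q=17, a=1
  step 6: m=3, q=17, a=1
  step 7: m=14, q=6, a=5
  step 8: m=16, q=7, a=4
  step 9: m=12, q=22, a=1
  step 10: m=10, q=9, a=3
  step 11: m=17, q=1, a=34
a_11 = 2*a_0 = 34, so the period closes here.
sqrt(298) = [17; 3, 1, 4, 5, 1, 1, 5, 4, 1, 3, 34]
Period length = 11

11


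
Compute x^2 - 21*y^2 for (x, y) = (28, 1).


x^2 - d*y^2
= 28^2 - 21*1^2
= 784 - 21
= 763

763


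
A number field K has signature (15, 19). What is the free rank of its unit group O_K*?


By Dirichlet's unit theorem:
rank = r1 + r2 - 1
= 15 + 19 - 1
= 33

33


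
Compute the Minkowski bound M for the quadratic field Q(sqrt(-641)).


d = -641, d mod 4 = 3, so disc(K) = 4d = -2564; |disc(K)| = 2564
Imaginary quadratic field, so n = 2, s = r2 = 1, r1 = 0
M = (n!/n^n) * (4/pi)^s * sqrt(|disc(K)|) = (2!/2^2) * (4/pi)^1 * sqrt(2564)
= 0.5 * 1.273240 * 50.635956
= 32.2359

32.2359


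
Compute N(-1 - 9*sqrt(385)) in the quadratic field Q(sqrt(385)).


N(a + b*sqrt(d)) = a^2 - d*b^2
= (-1)^2 - (385)*(-9)^2
= 1 - 31185
= -31184

-31184


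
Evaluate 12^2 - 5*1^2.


x^2 - d*y^2
= 12^2 - 5*1^2
= 144 - 5
= 139

139


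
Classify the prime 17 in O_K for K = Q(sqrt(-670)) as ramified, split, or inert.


K = Q(sqrt(-670)). Since d mod 4 = 2, disc(K) = -2680.
Check p | disc: -2680 mod 17 = 6.
p does not divide disc. Compute Legendre symbol (d/p):
10^((17-1)/2) mod 17 = -1
(d/p) = -1, so p is inert: (p) stays prime with e=1, f=2, g=1.
Therefore p is inert.

inert


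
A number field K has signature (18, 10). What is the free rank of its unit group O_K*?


By Dirichlet's unit theorem:
rank = r1 + r2 - 1
= 18 + 10 - 1
= 27

27


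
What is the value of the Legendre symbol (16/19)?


p = 19 is prime, so compute (16/19) with the reciprocity algorithm (Jacobi-symbol steps: pull out 2s via (2/n), flip via reciprocity, reduce):
  pull out 2: (2/19) = -1  (since 19 mod 8 = 3)
  pull out 2: (2/19) = -1  (since 19 mod 8 = 3)
  pull out 2: (2/19) = -1  (since 19 mod 8 = 3)
  pull out 2: (2/19) = -1  (since 19 mod 8 = 3)
  (1/19) = 1
Product of signs = 1
(16/19) = 1

1


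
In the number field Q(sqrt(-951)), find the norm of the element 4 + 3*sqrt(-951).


N(a + b*sqrt(d)) = a^2 - d*b^2
= (4)^2 - (-951)*(3)^2
= 16 + 8559
= 8575

8575


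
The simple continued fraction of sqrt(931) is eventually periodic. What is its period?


Run the CF algorithm for sqrt(931).
a_0 = floor(sqrt(931)) = 30; set m_0=0, q_0=1.
Recurrence: m' = q*a - m,  q' = (d - m'^2)/q,  a' = floor((a_0 + m')/q').
  step 1: m=30, q=31, a=1
  step 2: m=1, q=30, a=1
  step 3: m=29, q=3, a=19
  step 4: m=28, q=49, a=1
  step 5: m=21, q=10, a=5
  step 6: m=29, q=9, a=6
  step 7: m=25, q=34, a=1
  step 8: m=9, q=25, a=1
  step 9: m=16, q=27, a=1
  step 10: m=11, q=30, a=1
  step 11: m=19, q=19, a=2
  step 12: m=19, q=30, a=1
  step 13: m=11, q=27, a=1
  step 14: m=16, q=25, a=1
  step 15: m=9, q=34, a=1
  step 16: m=25, q=9, a=6
  step 17: m=29, q=10, a=5
  step 18: m=21, q=49, a=1
  step 19: m=28, q=3, a=19
  step 20: m=29, q=30, a=1
  step 21: m=1, q=31, a=1
  step 22: m=30, q=1, a=60
a_22 = 2*a_0 = 60, so the period closes here.
sqrt(931) = [30; 1, 1, 19, 1, 5, 6, 1, 1, 1, 1, 2, 1, 1, 1, 1, 6, 5, 1, 19, 1, 1, 60]
Period length = 22

22


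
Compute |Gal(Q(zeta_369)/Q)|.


|Gal(Q(zeta_369)/Q)| = phi(369)
= 240

240


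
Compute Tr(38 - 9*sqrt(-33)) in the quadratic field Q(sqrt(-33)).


Tr(a + b*sqrt(d)) = (a + b*sqrt(d)) + (a - b*sqrt(d)) = 2a
= 2 * (38)
= 76

76


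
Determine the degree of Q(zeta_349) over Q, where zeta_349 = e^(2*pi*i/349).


The degree equals Euler's totient phi(349).
349 = 349
phi(349) = 348

348


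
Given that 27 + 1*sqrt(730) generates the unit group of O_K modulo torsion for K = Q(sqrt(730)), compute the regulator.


epsilon = 27 + 1*sqrt(730)
= 54.0185
R = ln(54.0185)
= 3.9893

3.9893


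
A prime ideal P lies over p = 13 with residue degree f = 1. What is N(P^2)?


N(P^a) = p^(a*f)
= 13^(2*1)
= 13^2
= 169

169


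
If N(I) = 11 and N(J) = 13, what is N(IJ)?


N(IJ) = N(I) * N(J)
= 11 * 13
= 143

143


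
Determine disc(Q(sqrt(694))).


For K = Q(sqrt(d)) with d squarefree: disc(K) = d if d = 1 mod 4, and disc(K) = 4d if d = 2 or 3 mod 4.
Here d = 694, and d mod 4 = 2.
d = 2 mod 4, not 1 (O_K = Z[sqrt(d)]), so disc(K) = 4d = 4 * (694) = 2776

2776


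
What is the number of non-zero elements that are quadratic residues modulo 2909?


For prime p, the number of non-zero quadratic residues is (p-1)/2.
= (2909-1)/2
= 1454

1454


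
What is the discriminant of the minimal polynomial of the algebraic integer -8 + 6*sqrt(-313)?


The element -8 + 6*sqrt(-313) has minimal polynomial:
x^2 + 16*x + 11332
Discriminant = (16)^2 - 4*(11332)
= 256 - 45328
= -45072

-45072


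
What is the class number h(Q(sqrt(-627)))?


K = Q(sqrt(-627)). d mod 4 = 1, so D = disc(K) = d = -627
h(K) equals the number of primitive reduced positive-definite forms (a, b, c) = a*x^2 + b*x*y + c*y^2 with b^2 - 4ac = D,
where reduced means |b| <= a <= c, with b >= 0 whenever |b| = a or a = c, and primitive means gcd(a, b, c) = 1.
Reduced forces 3a^2 <= |D| = 627, so 1 <= a <= 14; b must have the parity of D, and c = (b^2 - D)/(4a) must be an integer >= a.
Enumerate a = 1..14, b in [-a, a]:
  a=1: (1, 1, 157)  [1]
  a=2: none
  a=3: (3, 3, 53)  [1]
  a=4..10: none
  a=11: (11, 11, 17)  [1]
  a=12: none
  a=13: (13, 7, 13)  [1]
  a=14: none
Total reduced forms: 1 + 1 + 1 + 1 = 4
h = 4

4


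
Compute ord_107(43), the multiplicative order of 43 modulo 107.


We want ord_107(43), the smallest k >= 1 with 43^k = 1 mod 107.
n = 107 = 107, phi(107) = 106; the order divides phi(n).
Divisors of 106: 1, 2, 53, 106
Repeated squaring mod 107: 43^1 = 43, 43^2 = 30, 43^4 = 44, 43^8 = 10, 43^16 = 100, 43^32 = 49, 43^64 = 47
Test divisors in increasing order:
  k=1: 43^1 = 43 mod 107
  k=2: 43^2 = 30 mod 107
  k=53: 43^53 = 49 * 100 * 44 * 43 = 106 mod 107
  k=106: 43^106 = 47 * 49 * 10 * 30 = 1 mod 107  <- first divisor giving 1
Order = 106

106


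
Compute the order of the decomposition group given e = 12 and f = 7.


|D_P| = e * f
= 12 * 7
= 84

84


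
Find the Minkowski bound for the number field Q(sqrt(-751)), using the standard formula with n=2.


d = -751, d mod 4 = 1, so disc(K) = d = -751; |disc(K)| = 751
Imaginary quadratic field, so n = 2, s = r2 = 1, r1 = 0
M = (n!/n^n) * (4/pi)^s * sqrt(|disc(K)|) = (2!/2^2) * (4/pi)^1 * sqrt(751)
= 0.5 * 1.273240 * 27.404379
= 17.4462

17.4462


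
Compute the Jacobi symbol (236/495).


Compute (236/495) via quadratic reciprocity:
  pull out 2: (2/495) = +1  (since 495 mod 8 = 7)
  pull out 2: (2/495) = +1  (since 495 mod 8 = 7)
  reciprocity: (59/495) -> -(495/59)
  reduce: (23/59)
  reciprocity: (23/59) -> -(59/23)
  reduce: (13/23)
  reciprocity: (13/23) -> +(23/13)
  reduce: (10/13)
  pull out 2: (2/13) = -1  (since 13 mod 8 = 5)
  reciprocity: (5/13) -> +(13/5)
  reduce: (3/5)
  reciprocity: (3/5) -> +(5/3)
  reduce: (2/3)
  pull out 2: (2/3) = -1  (since 3 mod 8 = 3)
  (1/3) = 1
Product of signs = 1

1


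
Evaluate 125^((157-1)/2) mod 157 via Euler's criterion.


p = 157 is prime and the exponent is (p-1)/2 = 78, so by Euler's criterion 125^78 = (125/157) = +1 or -1 mod 157.
Compute by square-and-multiply:
  78 = 64 + 8 + 4 + 2 (binary 1001110)
  Repeated squaring mod 157: 125^1 = 125, 125^2 = 82, 125^4 = 130, 125^8 = 101, 125^16 = 153, 125^32 = 16, 125^64 = 99
  125^78 = 125^64 * 125^8 * 125^4 * 125^2 = 99 * 101 * 130 * 82 mod 157
    99 * 101 = 9999 = 108 mod 157
    108 * 130 = 14040 = 67 mod 157
    67 * 82 = 5494 = 156 mod 157
  125^78 = 156 mod 157
Result 156 = p - 1 = -1 mod 157: 125 is a quadratic non-residue mod 157. As a residue in [0, p-1] the value is 156.
125^78 mod 157 = 156

156


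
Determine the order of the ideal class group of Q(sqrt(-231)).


K = Q(sqrt(-231)). d mod 4 = 1, so D = disc(K) = d = -231
h(K) equals the number of primitive reduced positive-definite forms (a, b, c) = a*x^2 + b*x*y + c*y^2 with b^2 - 4ac = D,
where reduced means |b| <= a <= c, with b >= 0 whenever |b| = a or a = c, and primitive means gcd(a, b, c) = 1.
Reduced forces 3a^2 <= |D| = 231, so 1 <= a <= 8; b must have the parity of D, and c = (b^2 - D)/(4a) must be an integer >= a.
Enumerate a = 1..8, b in [-a, a]:
  a=1: (1, 1, 58)  [1]
  a=2: (2, -1, 29), (2, 1, 29)  [2]
  a=3: (3, 3, 20)  [1]
  a=4: (4, -3, 15), (4, 3, 15)  [2]
  a=5: (5, -3, 12), (5, 3, 12)  [2]
  a=6: (6, -3, 10), (6, 3, 10)  [2]
  a=7: (7, 7, 10)  [1]
  a=8: (8, 5, 8)  [1]
Total reduced forms: 1 + 2 + 1 + 2 + 2 + 2 + 1 + 1 = 12
h = 12

12


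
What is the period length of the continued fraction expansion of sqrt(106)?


Run the CF algorithm for sqrt(106).
a_0 = floor(sqrt(106)) = 10; set m_0=0, q_0=1.
Recurrence: m' = q*a - m,  q' = (d - m'^2)/q,  a' = floor((a_0 + m')/q').
  step 1: m=10, q=6, a=3
  step 2: m=8, q=7, a=2
  step 3: m=6, q=10, a=1
  step 4: m=4, q=9, a=1
  step 5: m=5, q=9, a=1
  step 6: m=4, q=10, a=1
  step 7: m=6, q=7, a=2
  step 8: m=8, q=6, a=3
  step 9: m=10, q=1, a=20
a_9 = 2*a_0 = 20, so the period closes here.
sqrt(106) = [10; 3, 2, 1, 1, 1, 1, 2, 3, 20]
Period length = 9

9


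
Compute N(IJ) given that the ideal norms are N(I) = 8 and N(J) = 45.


N(IJ) = N(I) * N(J)
= 8 * 45
= 360

360


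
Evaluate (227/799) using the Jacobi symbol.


Compute (227/799) via quadratic reciprocity:
  reciprocity: (227/799) -> -(799/227)
  reduce: (118/227)
  pull out 2: (2/227) = -1  (since 227 mod 8 = 3)
  reciprocity: (59/227) -> -(227/59)
  reduce: (50/59)
  pull out 2: (2/59) = -1  (since 59 mod 8 = 3)
  reciprocity: (25/59) -> +(59/25)
  reduce: (9/25)
  reciprocity: (9/25) -> +(25/9)
  reduce: (7/9)
  reciprocity: (7/9) -> +(9/7)
  reduce: (2/7)
  pull out 2: (2/7) = +1  (since 7 mod 8 = 7)
  (1/7) = 1
Product of signs = 1

1


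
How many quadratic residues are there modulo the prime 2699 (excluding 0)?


For prime p, the number of non-zero quadratic residues is (p-1)/2.
= (2699-1)/2
= 1349

1349


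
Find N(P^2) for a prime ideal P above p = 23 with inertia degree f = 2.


N(P^a) = p^(a*f)
= 23^(2*2)
= 23^4
= 279841

279841


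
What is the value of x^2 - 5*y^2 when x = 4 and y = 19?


x^2 - d*y^2
= 4^2 - 5*19^2
= 16 - 1805
= -1789

-1789


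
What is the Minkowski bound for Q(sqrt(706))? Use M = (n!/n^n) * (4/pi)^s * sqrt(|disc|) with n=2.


d = 706, d mod 4 = 2, so disc(K) = 4d = 2824; |disc(K)| = 2824
Real quadratic field, so n = 2, s = r2 = 0, r1 = 2
M = (n!/n^n) * (4/pi)^s * sqrt(|disc(K)|) = (2!/2^2) * (4/pi)^0 * sqrt(2824)
= 0.5 * 1.000000 * 53.141321
= 26.5707

26.5707


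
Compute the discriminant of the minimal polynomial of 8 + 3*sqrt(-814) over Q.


The element 8 + 3*sqrt(-814) has minimal polynomial:
x^2 - 16*x + 7390
Discriminant = (-16)^2 - 4*(7390)
= 256 - 29560
= -29304

-29304


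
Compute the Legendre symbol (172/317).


p = 317 is prime, so compute (172/317) with the reciprocity algorithm (Jacobi-symbol steps: pull out 2s via (2/n), flip via reciprocity, reduce):
  pull out 2: (2/317) = -1  (since 317 mod 8 = 5)
  pull out 2: (2/317) = -1  (since 317 mod 8 = 5)
  reciprocity: (43/317) -> +(317/43)
  reduce: (16/43)
  pull out 2: (2/43) = -1  (since 43 mod 8 = 3)
  pull out 2: (2/43) = -1  (since 43 mod 8 = 3)
  pull out 2: (2/43) = -1  (since 43 mod 8 = 3)
  pull out 2: (2/43) = -1  (since 43 mod 8 = 3)
  (1/43) = 1
Product of signs = 1
(172/317) = 1

1


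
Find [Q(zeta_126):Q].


The degree equals Euler's totient phi(126).
126 = 2 * 3^2 * 7
phi(126) = 36

36


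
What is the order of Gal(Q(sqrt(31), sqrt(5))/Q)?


The 2 square roots of distinct primes are multiplicatively independent over Q,
so [K:Q] = 2^2 and Gal(K/Q) is isomorphic to (Z/2Z)^2.
|Gal| = 2^2 = 4

4


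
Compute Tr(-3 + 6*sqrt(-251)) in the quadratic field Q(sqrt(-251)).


Tr(a + b*sqrt(d)) = (a + b*sqrt(d)) + (a - b*sqrt(d)) = 2a
= 2 * (-3)
= -6

-6


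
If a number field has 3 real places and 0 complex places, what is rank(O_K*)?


By Dirichlet's unit theorem:
rank = r1 + r2 - 1
= 3 + 0 - 1
= 2

2


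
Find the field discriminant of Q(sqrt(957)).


For K = Q(sqrt(d)) with d squarefree: disc(K) = d if d = 1 mod 4, and disc(K) = 4d if d = 2 or 3 mod 4.
Here d = 957, and d mod 4 = 1.
d = 1 mod 4 (O_K = Z[(1+sqrt(d))/2]), so disc(K) = d = 957

957


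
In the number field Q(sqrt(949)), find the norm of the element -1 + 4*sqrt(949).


N(a + b*sqrt(d)) = a^2 - d*b^2
= (-1)^2 - (949)*(4)^2
= 1 - 15184
= -15183

-15183


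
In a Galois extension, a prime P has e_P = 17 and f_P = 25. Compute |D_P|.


|D_P| = e * f
= 17 * 25
= 425

425


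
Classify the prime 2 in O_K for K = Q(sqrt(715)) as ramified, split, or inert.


K = Q(sqrt(715)). Since d mod 4 = 3, disc(K) = 2860.
Check p | disc: 2860 mod 2 = 0.
p divides disc, so p ramifies: (p) = P^2 with e=2, f=1, g=1.
Therefore p is ramified.

ramified


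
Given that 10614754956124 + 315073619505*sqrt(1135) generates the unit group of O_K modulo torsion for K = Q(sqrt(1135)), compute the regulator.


epsilon = 10614754956124 + 315073619505*sqrt(1135)
= 2.1230e+13
R = ln(2.1230e+13)
= 30.6864

30.6864


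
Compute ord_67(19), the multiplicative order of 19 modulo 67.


We want ord_67(19), the smallest k >= 1 with 19^k = 1 mod 67.
n = 67 = 67, phi(67) = 66; the order divides phi(n).
Divisors of 66: 1, 2, 3, 6, 11, 22, 33, 66
Repeated squaring mod 67: 19^1 = 19, 19^2 = 26, 19^4 = 6, 19^8 = 36, 19^16 = 23, 19^32 = 60, 19^64 = 49
Test divisors in increasing order:
  k=1: 19^1 = 19 mod 67
  k=2: 19^2 = 26 mod 67
  k=3: 19^3 = 26 * 19 = 25 mod 67
  k=6: 19^6 = 6 * 26 = 22 mod 67
  k=11: 19^11 = 36 * 26 * 19 = 29 mod 67
  k=22: 19^22 = 23 * 6 * 26 = 37 mod 67
  k=33: 19^33 = 60 * 19 = 1 mod 67  <- first divisor giving 1
Order = 33

33


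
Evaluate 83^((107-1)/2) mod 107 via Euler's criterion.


p = 107 is prime and the exponent is (p-1)/2 = 53, so by Euler's criterion 83^53 = (83/107) = +1 or -1 mod 107.
Compute by square-and-multiply:
  53 = 32 + 16 + 4 + 1 (binary 110101)
  Repeated squaring mod 107: 83^1 = 83, 83^2 = 41, 83^4 = 76, 83^8 = 105, 83^16 = 4, 83^32 = 16
  83^53 = 83^32 * 83^16 * 83^4 * 83^1 = 16 * 4 * 76 * 83 mod 107
    16 * 4 = 64 = 64 mod 107
    64 * 76 = 4864 = 49 mod 107
    49 * 83 = 4067 = 1 mod 107
  83^53 = 1 mod 107
Result 1: 83 is a quadratic residue mod 107.
83^53 mod 107 = 1

1


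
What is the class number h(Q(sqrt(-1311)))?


K = Q(sqrt(-1311)). d mod 4 = 1, so D = disc(K) = d = -1311
h(K) equals the number of primitive reduced positive-definite forms (a, b, c) = a*x^2 + b*x*y + c*y^2 with b^2 - 4ac = D,
where reduced means |b| <= a <= c, with b >= 0 whenever |b| = a or a = c, and primitive means gcd(a, b, c) = 1.
Reduced forces 3a^2 <= |D| = 1311, so 1 <= a <= 20; b must have the parity of D, and c = (b^2 - D)/(4a) must be an integer >= a.
Enumerate a = 1..20, b in [-a, a]:
  a=1: (1, 1, 328)  [1]
  a=2: (2, -1, 164), (2, 1, 164)  [2]
  a=3: (3, 3, 110)  [1]
  a=4: (4, -1, 82), (4, 1, 82)  [2]
  a=5: (5, -3, 66), (5, 3, 66)  [2]
  a=6: (6, -3, 55), (6, 3, 55)  [2]
  a=7: none
  a=8: (8, -1, 41), (8, 1, 41)  [2]
  a=9: none
  a=10: (10, -7, 34), (10, -3, 33), (10, 3, 33), (10, 7, 34)  [4]
  a=11: (11, -3, 30), (11, 3, 30)  [2]
  a=12: (12, -9, 29), (12, 9, 29)  [2]
  a=13..14: none
  a=15: (15, -3, 22), (15, 3, 22)  [2]
  a=16: (16, -15, 24), (16, 15, 24)  [2]
  a=17: (17, -7, 20), (17, 7, 20)  [2]
  a=18: none
  a=19: (19, 19, 22)  [1]
  a=20: (20, 17, 20)  [1]
Total reduced forms: 1 + 2 + 1 + 2 + 2 + 2 + 2 + 4 + 2 + 2 + 2 + 2 + 2 + 1 + 1 = 28
h = 28

28


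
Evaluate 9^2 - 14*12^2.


x^2 - d*y^2
= 9^2 - 14*12^2
= 81 - 2016
= -1935

-1935


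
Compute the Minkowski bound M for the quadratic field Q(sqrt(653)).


d = 653, d mod 4 = 1, so disc(K) = d = 653; |disc(K)| = 653
Real quadratic field, so n = 2, s = r2 = 0, r1 = 2
M = (n!/n^n) * (4/pi)^s * sqrt(|disc(K)|) = (2!/2^2) * (4/pi)^0 * sqrt(653)
= 0.5 * 1.000000 * 25.553865
= 12.7769

12.7769


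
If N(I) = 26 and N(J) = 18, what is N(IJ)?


N(IJ) = N(I) * N(J)
= 26 * 18
= 468

468


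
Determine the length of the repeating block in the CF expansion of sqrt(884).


Run the CF algorithm for sqrt(884).
a_0 = floor(sqrt(884)) = 29; set m_0=0, q_0=1.
Recurrence: m' = q*a - m,  q' = (d - m'^2)/q,  a' = floor((a_0 + m')/q').
  step 1: m=29, q=43, a=1
  step 2: m=14, q=16, a=2
  step 3: m=18, q=35, a=1
  step 4: m=17, q=17, a=2
  step 5: m=17, q=35, a=1
  step 6: m=18, q=16, a=2
  step 7: m=14, q=43, a=1
  step 8: m=29, q=1, a=58
a_8 = 2*a_0 = 58, so the period closes here.
sqrt(884) = [29; 1, 2, 1, 2, 1, 2, 1, 58]
Period length = 8

8


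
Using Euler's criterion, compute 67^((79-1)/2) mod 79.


p = 79 is prime and the exponent is (p-1)/2 = 39, so by Euler's criterion 67^39 = (67/79) = +1 or -1 mod 79.
Compute by square-and-multiply:
  39 = 32 + 4 + 2 + 1 (binary 100111)
  Repeated squaring mod 79: 67^1 = 67, 67^2 = 65, 67^4 = 38, 67^8 = 22, 67^16 = 10, 67^32 = 21
  67^39 = 67^32 * 67^4 * 67^2 * 67^1 = 21 * 38 * 65 * 67 mod 79
    21 * 38 = 798 = 8 mod 79
    8 * 65 = 520 = 46 mod 79
    46 * 67 = 3082 = 1 mod 79
  67^39 = 1 mod 79
Result 1: 67 is a quadratic residue mod 79.
67^39 mod 79 = 1

1


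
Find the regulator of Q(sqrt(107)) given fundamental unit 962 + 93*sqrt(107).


epsilon = 962 + 93*sqrt(107)
= 1923.9995
R = ln(1923.9995)
= 7.5622

7.5622


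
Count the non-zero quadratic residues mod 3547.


For prime p, the number of non-zero quadratic residues is (p-1)/2.
= (3547-1)/2
= 1773

1773


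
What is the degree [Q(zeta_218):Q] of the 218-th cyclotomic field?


The degree equals Euler's totient phi(218).
218 = 2 * 109
phi(218) = 108

108


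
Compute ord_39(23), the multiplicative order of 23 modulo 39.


We want ord_39(23), the smallest k >= 1 with 23^k = 1 mod 39.
n = 39 = 3 * 13, phi(39) = 24; the order divides phi(n).
Divisors of 24: 1, 2, 3, 4, 6, 8, 12, 24
Repeated squaring mod 39: 23^1 = 23, 23^2 = 22, 23^4 = 16, 23^8 = 22, 23^16 = 16
Test divisors in increasing order:
  k=1: 23^1 = 23 mod 39
  k=2: 23^2 = 22 mod 39
  k=3: 23^3 = 22 * 23 = 38 mod 39
  k=4: 23^4 = 16 mod 39
  k=6: 23^6 = 16 * 22 = 1 mod 39  <- first divisor giving 1
Order = 6

6


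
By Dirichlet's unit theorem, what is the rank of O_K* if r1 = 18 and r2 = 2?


By Dirichlet's unit theorem:
rank = r1 + r2 - 1
= 18 + 2 - 1
= 19

19


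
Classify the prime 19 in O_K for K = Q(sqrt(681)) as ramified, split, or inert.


K = Q(sqrt(681)). Since d mod 4 = 1, disc(K) = 681.
Check p | disc: 681 mod 19 = 16.
p does not divide disc. Compute Legendre symbol (d/p):
16^((19-1)/2) mod 19 = 1
(d/p) = 1, so p splits: (p) = P*P' with e=1, f=1, g=2.
Therefore p is split.

split


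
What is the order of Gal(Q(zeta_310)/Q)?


|Gal(Q(zeta_310)/Q)| = phi(310)
= 120

120


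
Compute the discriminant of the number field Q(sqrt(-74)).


For K = Q(sqrt(d)) with d squarefree: disc(K) = d if d = 1 mod 4, and disc(K) = 4d if d = 2 or 3 mod 4.
Here d = -74, and d mod 4 = 2.
d = 2 mod 4, not 1 (O_K = Z[sqrt(d)]), so disc(K) = 4d = 4 * (-74) = -296

-296


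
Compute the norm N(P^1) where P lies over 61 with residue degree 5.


N(P^a) = p^(a*f)
= 61^(1*5)
= 61^5
= 844596301

844596301


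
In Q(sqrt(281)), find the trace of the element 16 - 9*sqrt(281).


Tr(a + b*sqrt(d)) = (a + b*sqrt(d)) + (a - b*sqrt(d)) = 2a
= 2 * (16)
= 32

32


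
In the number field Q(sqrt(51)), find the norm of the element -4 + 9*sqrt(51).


N(a + b*sqrt(d)) = a^2 - d*b^2
= (-4)^2 - (51)*(9)^2
= 16 - 4131
= -4115

-4115


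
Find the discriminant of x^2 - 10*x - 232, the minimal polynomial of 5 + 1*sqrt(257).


The element 5 + 1*sqrt(257) has minimal polynomial:
x^2 - 10*x - 232
Discriminant = (-10)^2 - 4*(-232)
= 100 + 928
= 1028

1028
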